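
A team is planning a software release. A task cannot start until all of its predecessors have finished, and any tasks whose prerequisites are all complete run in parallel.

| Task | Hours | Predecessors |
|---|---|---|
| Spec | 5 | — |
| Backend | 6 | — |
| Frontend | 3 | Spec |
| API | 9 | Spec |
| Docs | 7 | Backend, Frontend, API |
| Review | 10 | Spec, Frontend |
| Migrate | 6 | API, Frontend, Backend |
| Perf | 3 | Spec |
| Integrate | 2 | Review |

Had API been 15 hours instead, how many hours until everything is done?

27

As given, the longest chain is Spec→API→Docs = 5+9+7 = 21, so the finish is 21 hours.
API is on the critical path; changing it to 15 makes that path 27 hours.
The critical path is still Spec→API→Docs; finish is now 27 hours.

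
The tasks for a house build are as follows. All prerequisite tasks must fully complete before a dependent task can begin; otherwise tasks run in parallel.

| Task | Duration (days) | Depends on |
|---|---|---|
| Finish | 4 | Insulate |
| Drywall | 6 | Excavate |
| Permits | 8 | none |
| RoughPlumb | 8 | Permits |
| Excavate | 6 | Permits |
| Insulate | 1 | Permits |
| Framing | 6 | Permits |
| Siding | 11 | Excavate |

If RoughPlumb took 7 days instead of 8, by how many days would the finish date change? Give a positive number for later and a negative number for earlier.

Critical path before the change: Permits→Excavate→Siding = 8+6+11 = 25 giving 25 days.
RoughPlumb has 9 days of float (longest path through it is 16).
No other chain overtakes it, so the finish is 25 days.
Change in finish: 25 − 25 = +0 days.

0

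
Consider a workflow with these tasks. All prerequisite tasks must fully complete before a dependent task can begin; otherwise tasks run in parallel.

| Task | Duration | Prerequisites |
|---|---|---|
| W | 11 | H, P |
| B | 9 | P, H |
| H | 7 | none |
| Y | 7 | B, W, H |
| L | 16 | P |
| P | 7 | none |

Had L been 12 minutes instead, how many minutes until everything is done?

The binding path is H→W→Y = 7+11+7 = 25; finish at 25 minutes.
L has 2 minutes of float (longest path through it is 23).
No other chain overtakes it, so the finish is 25 minutes.

25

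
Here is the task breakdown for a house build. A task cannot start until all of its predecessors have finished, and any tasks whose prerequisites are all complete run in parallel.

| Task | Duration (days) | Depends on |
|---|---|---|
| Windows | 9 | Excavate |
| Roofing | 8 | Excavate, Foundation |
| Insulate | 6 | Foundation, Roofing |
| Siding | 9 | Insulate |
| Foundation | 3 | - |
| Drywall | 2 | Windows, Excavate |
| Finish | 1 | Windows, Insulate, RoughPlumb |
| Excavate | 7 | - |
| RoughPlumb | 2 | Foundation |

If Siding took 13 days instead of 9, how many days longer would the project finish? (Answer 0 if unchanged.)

As given, the longest chain is Excavate→Roofing→Insulate→Siding = 7+8+6+9 = 30, so the finish is 30 days.
Siding lies on that path, so at 13 days the path becomes 34 days.
That remains the longest chain; total 34 days.
Change in finish: 34 − 30 = +4 days.

4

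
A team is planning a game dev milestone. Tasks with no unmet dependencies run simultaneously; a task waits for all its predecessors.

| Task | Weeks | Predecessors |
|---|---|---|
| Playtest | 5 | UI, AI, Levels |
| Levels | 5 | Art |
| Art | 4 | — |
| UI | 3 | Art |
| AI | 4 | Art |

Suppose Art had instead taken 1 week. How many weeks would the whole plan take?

11

As given, the longest chain is Art→Levels→Playtest = 4+5+5 = 14, so the finish is 14 weeks.
Art is on the critical path; changing it to 1 makes that path 11 weeks.
That remains the longest chain; total 11 weeks.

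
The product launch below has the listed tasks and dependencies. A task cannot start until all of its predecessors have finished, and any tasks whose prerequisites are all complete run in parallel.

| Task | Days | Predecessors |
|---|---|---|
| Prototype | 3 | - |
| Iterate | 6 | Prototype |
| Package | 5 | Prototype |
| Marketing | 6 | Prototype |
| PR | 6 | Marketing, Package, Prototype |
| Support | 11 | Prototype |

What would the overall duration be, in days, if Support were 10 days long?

Critical path before the change: Prototype→Marketing→PR = 3+6+6 = 15 giving 15 days.
Support is off the critical path — its longest chain is 14 days, giving 1 of slack.
That remains the longest chain; total 15 days.

15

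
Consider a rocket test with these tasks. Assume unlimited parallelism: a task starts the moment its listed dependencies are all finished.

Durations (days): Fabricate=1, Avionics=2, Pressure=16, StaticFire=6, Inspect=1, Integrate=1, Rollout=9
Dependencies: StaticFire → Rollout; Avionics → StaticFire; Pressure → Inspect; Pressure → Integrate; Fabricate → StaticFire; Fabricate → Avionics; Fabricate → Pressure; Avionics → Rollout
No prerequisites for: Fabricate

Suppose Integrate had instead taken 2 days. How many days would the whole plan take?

As given, the longest chain is Fabricate→Pressure→Integrate = 1+16+1 = 18, so the finish is 18 days.
Since Integrate is critical, the +1 change carries straight to that chain (now 19 days).
No other chain overtakes it, so the finish is 19 days.

19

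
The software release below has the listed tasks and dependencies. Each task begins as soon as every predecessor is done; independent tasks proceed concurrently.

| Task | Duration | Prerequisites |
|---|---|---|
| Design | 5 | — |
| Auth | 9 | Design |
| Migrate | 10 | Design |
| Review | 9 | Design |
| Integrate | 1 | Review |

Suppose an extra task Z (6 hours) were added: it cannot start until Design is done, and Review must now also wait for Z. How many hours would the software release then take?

21

Originally the software release takes 15 hours.
With Z inserted, Review now waits for max(Design, Z).
New critical path: Design→Z→Review→Integrate = 5+6+9+1 = 21 ⇒ 21 hours.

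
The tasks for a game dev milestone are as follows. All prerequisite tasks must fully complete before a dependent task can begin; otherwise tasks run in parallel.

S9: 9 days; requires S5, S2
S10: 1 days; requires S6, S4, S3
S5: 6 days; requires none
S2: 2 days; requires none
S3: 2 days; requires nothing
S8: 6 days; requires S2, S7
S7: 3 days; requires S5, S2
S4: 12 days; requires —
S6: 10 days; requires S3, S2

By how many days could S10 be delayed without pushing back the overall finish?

2

S5→S7→S8 = 6+3+6 = 15 sets the makespan at 15 days.
The longest chain containing S10 totals 13 days.
Float = 15 − 13 = 2.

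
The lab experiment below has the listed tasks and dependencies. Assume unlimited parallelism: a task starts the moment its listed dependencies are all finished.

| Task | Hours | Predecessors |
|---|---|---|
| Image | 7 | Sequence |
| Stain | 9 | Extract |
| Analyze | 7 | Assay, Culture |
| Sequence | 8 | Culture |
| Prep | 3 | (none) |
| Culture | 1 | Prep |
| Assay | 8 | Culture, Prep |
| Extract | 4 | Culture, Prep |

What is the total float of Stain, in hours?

Critical path: Prep→Culture→Sequence→Image = 3+1+8+7 = 19, so the finish is 19 hours.
Stain finishes as early as 17 and must finish by 19.
Slack of Stain = 10 − 8 = 2 hours.

2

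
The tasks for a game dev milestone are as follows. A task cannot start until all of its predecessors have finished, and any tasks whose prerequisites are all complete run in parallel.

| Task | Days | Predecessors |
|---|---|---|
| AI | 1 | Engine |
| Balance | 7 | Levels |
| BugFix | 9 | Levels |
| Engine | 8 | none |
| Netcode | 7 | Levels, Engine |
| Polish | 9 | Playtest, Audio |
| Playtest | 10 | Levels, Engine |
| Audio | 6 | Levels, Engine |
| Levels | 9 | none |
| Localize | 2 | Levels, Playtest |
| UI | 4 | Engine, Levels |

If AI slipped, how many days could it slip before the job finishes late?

Levels→Playtest→Polish = 9+10+9 = 28 sets the makespan at 28 days.
AI finishes as early as 9 and must finish by 28.
So AI can slip 28 − 9 = 19 days.

19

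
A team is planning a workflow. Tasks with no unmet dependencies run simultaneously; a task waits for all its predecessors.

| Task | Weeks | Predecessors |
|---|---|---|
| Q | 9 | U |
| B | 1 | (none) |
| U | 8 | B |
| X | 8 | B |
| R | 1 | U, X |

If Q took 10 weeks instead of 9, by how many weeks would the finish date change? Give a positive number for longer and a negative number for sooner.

Baseline: B→U→Q = 1+8+9 = 18 → 18 weeks.
Since Q is critical, the +1 change carries straight to that chain (now 19 weeks).
That remains the longest chain; total 19 weeks.
Change in finish: 19 − 18 = +1 weeks.

1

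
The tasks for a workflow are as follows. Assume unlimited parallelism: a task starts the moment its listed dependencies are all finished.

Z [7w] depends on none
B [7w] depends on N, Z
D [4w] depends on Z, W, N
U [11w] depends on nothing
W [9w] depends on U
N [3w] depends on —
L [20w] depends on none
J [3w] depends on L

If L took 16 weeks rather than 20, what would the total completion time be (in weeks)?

24

Actual critical path: U→W→D = 11+9+4 = 24 ⇒ 24 weeks.
L has 1 week of float (longest path through it is 23).
No other chain overtakes it, so the finish is 24 weeks.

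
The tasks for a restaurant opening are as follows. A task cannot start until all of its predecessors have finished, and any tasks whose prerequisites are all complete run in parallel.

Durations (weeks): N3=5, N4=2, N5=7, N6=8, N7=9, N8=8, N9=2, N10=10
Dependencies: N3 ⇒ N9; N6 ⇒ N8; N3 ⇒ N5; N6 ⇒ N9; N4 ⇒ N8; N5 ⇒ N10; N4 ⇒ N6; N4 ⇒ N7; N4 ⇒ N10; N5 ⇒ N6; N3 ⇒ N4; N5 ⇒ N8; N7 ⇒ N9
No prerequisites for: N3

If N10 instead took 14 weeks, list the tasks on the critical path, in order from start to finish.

As given, the longest chain is N3→N5→N6→N8 = 5+7+8+8 = 28, so the finish is 28 weeks.
N10 is off the critical path — its longest chain is 22 weeks, giving 6 of slack.
The critical path is still N3→N5→N6→N8; finish is now 28 weeks.

N3, N5, N6, N8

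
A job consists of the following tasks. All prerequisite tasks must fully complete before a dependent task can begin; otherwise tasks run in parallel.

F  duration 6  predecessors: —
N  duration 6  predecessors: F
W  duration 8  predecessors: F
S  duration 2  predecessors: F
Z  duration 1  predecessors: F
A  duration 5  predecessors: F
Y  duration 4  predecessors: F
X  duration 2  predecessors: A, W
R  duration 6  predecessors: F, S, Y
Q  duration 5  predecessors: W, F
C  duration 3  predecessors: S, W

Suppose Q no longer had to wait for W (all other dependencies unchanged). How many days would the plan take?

With the dependency in place, F→W→Q = 6+8+5 = 19 sets the finish at 19 days.
Without W→Q, Q's earliest start moves from 14 to 6.
After: F→W→C = 6+8+3 = 17 → 17 days.

17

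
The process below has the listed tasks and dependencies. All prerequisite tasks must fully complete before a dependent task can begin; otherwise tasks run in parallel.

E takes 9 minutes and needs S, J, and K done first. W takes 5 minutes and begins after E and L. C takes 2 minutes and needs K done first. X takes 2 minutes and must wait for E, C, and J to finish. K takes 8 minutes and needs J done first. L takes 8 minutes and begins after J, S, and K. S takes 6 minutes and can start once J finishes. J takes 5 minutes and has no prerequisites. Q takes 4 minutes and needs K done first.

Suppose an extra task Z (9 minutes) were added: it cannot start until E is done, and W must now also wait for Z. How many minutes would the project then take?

Originally the project takes 27 minutes.
With Z inserted, W now waits for max(E, L, Z).
New critical path: J→K→E→Z→W = 5+8+9+9+5 = 36 ⇒ 36 minutes.

36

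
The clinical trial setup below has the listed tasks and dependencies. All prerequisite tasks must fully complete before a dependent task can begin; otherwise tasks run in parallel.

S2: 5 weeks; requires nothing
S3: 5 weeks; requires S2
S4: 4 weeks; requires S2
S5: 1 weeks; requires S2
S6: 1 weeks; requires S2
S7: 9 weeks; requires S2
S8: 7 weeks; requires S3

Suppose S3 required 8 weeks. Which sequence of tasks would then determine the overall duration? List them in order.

S2, S3, S8

The binding path is S2→S3→S8 = 5+5+7 = 17; finish at 17 weeks.
Since S3 is critical, the +3 change carries straight to that chain (now 20 weeks).
The critical path is still S2→S3→S8; finish is now 20 weeks.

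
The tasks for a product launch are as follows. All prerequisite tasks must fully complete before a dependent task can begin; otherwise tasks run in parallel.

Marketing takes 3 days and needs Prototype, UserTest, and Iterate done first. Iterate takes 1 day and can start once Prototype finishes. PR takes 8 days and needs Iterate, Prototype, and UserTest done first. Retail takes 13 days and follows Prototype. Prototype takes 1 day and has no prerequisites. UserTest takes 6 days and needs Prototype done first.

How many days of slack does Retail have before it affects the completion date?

Prototype→UserTest→PR = 1+6+8 = 15 sets the makespan at 15 days.
The longest chain containing Retail totals 14 days.
So Retail can slip 15 − 14 = 1 day.

1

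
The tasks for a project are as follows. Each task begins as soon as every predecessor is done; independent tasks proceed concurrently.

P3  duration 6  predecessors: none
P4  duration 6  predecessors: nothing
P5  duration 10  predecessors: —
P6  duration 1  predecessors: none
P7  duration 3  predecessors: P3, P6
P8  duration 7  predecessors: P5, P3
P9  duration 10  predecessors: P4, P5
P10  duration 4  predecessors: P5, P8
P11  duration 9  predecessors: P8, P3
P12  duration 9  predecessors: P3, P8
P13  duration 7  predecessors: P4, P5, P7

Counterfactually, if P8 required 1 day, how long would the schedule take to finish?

20

Baseline: P5→P8→P11 = 10+7+9 = 26 → 26 days.
P8 is on the critical path; changing it to 1 makes that path 20 days.
No other chain overtakes it, so the finish is 20 days.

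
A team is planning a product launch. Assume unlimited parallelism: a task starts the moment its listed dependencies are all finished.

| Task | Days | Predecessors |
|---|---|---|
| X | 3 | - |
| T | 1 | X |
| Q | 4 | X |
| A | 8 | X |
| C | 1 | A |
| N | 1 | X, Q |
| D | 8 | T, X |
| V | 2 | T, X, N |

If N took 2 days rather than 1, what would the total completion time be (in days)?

Critical path before the change: X→T→D = 3+1+8 = 12 giving 12 days.
N is off the critical path — its longest chain is 10 days, giving 2 of slack.
The critical path is still X→T→D; finish is now 12 days.

12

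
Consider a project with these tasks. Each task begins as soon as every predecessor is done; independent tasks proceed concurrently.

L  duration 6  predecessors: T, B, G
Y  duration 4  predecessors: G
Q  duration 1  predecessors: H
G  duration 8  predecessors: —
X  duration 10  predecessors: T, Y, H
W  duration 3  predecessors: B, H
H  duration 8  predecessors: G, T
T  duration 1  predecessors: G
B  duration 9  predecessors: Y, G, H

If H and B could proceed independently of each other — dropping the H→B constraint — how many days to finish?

27

With the dependency in place, G→T→H→B→L = 8+1+8+9+6 = 32 sets the finish at 32 days.
Without H→B, B's earliest start moves from 17 to 12.
New critical path: G→T→H→X = 8+1+8+10 = 27 ⇒ 27 days.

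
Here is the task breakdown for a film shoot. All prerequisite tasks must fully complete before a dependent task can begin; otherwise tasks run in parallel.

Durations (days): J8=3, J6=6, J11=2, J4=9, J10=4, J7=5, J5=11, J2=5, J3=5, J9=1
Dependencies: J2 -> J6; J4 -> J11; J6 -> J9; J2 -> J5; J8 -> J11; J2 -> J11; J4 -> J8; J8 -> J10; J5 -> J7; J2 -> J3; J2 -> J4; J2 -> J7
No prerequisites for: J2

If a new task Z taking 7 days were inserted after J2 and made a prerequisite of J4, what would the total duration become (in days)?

28

Originally the plan takes 21 days.
With Z inserted, J4 now waits for max(J2, Z).
New critical path: J2→Z→J4→J8→J10 = 5+7+9+3+4 = 28 ⇒ 28 days.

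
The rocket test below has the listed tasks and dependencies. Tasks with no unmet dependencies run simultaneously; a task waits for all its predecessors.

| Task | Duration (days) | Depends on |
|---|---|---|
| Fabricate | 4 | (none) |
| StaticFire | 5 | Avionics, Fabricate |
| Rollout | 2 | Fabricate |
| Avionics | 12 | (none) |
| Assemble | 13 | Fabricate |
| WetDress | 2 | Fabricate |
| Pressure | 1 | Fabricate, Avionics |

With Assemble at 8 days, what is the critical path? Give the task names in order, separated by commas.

As given, the longest chain is Fabricate→Assemble = 4+13 = 17, so the finish is 17 days.
Since Assemble is critical, the -5 change carries straight to that chain (now 12 days).
The binding chain switches to Avionics→StaticFire = 12+5 = 17; finish 17 days.

Avionics, StaticFire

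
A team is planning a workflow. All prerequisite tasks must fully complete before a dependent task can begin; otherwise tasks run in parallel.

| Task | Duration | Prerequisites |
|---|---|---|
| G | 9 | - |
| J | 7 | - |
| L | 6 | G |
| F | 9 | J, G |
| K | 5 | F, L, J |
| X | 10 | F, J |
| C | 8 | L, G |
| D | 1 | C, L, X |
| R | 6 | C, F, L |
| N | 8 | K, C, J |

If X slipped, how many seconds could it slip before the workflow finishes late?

2

The longest chain is G→L→C→N = 9+6+8+8 = 31; overall finish 31 seconds.
Longest path through X: 29 seconds (earliest finish 28, latest finish 30).
So X can slip 30 − 28 = 2 seconds.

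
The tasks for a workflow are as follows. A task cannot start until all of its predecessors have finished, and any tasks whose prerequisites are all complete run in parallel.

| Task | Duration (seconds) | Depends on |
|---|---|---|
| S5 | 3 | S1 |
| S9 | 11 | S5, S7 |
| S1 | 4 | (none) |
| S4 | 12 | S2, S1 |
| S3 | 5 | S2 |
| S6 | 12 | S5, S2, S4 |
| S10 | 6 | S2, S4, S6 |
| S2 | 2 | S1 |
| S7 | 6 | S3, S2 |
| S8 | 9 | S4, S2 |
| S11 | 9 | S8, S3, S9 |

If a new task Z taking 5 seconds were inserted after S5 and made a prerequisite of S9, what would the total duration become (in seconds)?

37

Originally the project takes 37 seconds.
With Z inserted, S9 now waits for max(S5, S7, Z).
New critical path: S1→S2→S3→S7→S9→S11 = 4+2+5+6+11+9 = 37 ⇒ 37 seconds.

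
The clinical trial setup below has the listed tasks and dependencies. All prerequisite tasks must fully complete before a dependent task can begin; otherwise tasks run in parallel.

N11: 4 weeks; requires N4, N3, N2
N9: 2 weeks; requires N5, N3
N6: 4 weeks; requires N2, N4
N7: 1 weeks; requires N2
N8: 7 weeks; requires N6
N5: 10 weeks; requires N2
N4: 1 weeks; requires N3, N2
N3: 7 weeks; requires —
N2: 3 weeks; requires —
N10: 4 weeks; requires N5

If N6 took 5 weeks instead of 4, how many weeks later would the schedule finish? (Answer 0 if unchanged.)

Baseline: N3→N4→N6→N8 = 7+1+4+7 = 19 → 19 weeks.
N6 is on the critical path; changing it to 5 makes that path 20 weeks.
That remains the longest chain; total 20 weeks.
Change in finish: 20 − 19 = +1 weeks.

1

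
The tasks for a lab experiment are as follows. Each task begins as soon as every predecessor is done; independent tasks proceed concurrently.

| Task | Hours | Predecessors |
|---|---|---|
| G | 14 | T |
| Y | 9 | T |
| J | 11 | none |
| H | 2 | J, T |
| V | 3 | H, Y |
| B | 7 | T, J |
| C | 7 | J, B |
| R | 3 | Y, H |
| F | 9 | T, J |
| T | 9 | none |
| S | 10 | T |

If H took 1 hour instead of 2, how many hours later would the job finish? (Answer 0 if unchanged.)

0

The binding path is J→B→C = 11+7+7 = 25; finish at 25 hours.
H has 9 hours of float (longest path through it is 16).
No other chain overtakes it, so the finish is 25 hours.
Change in finish: 25 − 25 = +0 hours.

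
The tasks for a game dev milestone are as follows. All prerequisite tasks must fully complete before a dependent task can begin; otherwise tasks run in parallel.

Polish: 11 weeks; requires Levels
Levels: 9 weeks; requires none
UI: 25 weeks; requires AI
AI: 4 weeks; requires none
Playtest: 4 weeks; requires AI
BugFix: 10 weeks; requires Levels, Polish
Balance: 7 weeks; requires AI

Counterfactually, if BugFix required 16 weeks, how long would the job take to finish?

36

Critical path before the change: Levels→Polish→BugFix = 9+11+10 = 30 giving 30 weeks.
BugFix is on the critical path; changing it to 16 makes that path 36 weeks.
That remains the longest chain; total 36 weeks.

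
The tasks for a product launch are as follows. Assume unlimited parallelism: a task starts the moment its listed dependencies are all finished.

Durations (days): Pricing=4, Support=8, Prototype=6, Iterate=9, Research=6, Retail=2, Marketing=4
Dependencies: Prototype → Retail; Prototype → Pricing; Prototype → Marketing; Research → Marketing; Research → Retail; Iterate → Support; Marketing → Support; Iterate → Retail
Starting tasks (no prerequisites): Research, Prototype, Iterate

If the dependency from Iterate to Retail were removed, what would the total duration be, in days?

18

Before: longest chain Research→Marketing→Support = 6+4+8 = 18, finish 18.
Without Iterate→Retail, Retail's earliest start moves from 9 to 6.
After: Research→Marketing→Support = 6+4+8 = 18 → 18 days.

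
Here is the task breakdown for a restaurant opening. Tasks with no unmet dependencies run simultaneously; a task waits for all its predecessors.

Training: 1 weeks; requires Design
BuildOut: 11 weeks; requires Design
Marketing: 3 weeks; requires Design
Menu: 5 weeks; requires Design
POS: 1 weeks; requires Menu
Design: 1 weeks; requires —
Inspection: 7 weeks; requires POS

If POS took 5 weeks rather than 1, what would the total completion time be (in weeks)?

As given, the longest chain is Design→Menu→POS→Inspection = 1+5+1+7 = 14, so the finish is 14 weeks.
POS lies on that path, so at 5 weeks the path becomes 18 weeks.
No other chain overtakes it, so the finish is 18 weeks.

18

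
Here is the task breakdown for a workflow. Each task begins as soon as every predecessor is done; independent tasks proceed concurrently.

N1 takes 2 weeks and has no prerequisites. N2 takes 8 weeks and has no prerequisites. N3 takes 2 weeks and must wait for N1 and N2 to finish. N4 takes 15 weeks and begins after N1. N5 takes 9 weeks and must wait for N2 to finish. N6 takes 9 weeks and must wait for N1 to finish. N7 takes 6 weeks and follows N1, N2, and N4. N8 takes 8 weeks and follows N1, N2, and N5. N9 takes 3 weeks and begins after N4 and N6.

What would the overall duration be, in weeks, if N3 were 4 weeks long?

25

Critical path before the change: N2→N5→N8 = 8+9+8 = 25 giving 25 weeks.
The longest path through N3 is only 10 weeks, so N3 has float 15.
No other chain overtakes it, so the finish is 25 weeks.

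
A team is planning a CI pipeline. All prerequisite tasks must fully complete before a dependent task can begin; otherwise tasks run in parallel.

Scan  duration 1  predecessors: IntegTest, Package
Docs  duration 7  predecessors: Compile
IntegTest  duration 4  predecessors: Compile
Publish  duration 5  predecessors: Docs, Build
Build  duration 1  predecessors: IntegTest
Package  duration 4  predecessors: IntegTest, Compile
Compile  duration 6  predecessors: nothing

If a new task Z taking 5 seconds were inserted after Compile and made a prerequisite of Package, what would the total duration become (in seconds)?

18

Originally the schedule takes 18 seconds.
With Z inserted, Package now waits for max(IntegTest, Compile, Z).
New critical path: Compile→Docs→Publish = 6+7+5 = 18 ⇒ 18 seconds.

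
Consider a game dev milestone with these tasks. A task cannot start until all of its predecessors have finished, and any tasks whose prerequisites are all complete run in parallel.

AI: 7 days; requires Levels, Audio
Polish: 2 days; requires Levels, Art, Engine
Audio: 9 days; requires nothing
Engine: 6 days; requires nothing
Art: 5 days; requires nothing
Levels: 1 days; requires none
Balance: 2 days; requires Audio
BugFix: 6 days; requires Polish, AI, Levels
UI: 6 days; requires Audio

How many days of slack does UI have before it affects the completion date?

Audio→AI→BugFix = 9+7+6 = 22 sets the makespan at 22 days.
UI finishes as early as 15 and must finish by 22.
Float = 22 − 15 = 7.

7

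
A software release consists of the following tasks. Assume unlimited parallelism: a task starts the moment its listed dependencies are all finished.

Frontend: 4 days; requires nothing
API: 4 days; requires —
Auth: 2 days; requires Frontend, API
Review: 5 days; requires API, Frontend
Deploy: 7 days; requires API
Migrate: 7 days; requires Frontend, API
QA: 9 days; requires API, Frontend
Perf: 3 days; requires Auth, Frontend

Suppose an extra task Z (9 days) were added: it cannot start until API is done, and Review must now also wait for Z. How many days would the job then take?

Originally the job takes 13 days.
With Z inserted, Review now waits for max(API, Frontend, Z).
New critical path: API→Z→Review = 4+9+5 = 18 ⇒ 18 days.

18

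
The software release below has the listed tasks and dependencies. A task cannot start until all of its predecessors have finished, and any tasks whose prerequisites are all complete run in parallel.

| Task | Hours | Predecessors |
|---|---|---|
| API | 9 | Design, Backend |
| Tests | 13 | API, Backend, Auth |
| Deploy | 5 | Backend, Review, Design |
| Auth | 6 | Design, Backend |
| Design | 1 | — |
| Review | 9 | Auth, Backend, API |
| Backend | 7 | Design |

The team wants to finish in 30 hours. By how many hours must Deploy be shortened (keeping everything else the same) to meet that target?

Current finish: 31 hours; target: 30.
Deploy is on every critical path, so each hour cut from Deploy cuts the finish by one (this holds down to a finish of 30).
Need 31 − 30 = 1 hour off Deploy → Deploy becomes 4 hours, finish becomes 30.

1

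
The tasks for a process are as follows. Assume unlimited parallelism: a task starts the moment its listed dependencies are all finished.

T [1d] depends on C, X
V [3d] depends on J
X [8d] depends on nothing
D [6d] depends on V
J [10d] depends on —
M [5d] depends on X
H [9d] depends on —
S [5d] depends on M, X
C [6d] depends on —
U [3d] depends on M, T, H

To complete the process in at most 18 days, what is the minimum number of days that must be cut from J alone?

1

Current finish: 19 days; target: 18.
J is on every critical path, so each day cut from J cuts the finish by one (this holds down to a finish of 18).
Need 19 − 18 = 1 day off J → J becomes 9 days, finish becomes 18.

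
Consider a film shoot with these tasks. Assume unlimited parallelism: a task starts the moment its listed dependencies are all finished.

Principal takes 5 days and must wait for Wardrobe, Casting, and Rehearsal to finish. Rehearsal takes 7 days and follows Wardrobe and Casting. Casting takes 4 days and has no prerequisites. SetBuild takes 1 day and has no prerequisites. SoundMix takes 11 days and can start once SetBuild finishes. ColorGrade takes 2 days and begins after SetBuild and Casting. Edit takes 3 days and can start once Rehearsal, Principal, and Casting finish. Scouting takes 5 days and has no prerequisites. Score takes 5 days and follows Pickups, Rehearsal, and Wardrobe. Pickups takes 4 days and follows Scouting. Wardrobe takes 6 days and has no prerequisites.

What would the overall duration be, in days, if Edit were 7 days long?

Actual critical path: Wardrobe→Rehearsal→Principal→Edit = 6+7+5+3 = 21 ⇒ 21 days.
Since Edit is critical, the +4 change carries straight to that chain (now 25 days).
No other chain overtakes it, so the finish is 25 days.

25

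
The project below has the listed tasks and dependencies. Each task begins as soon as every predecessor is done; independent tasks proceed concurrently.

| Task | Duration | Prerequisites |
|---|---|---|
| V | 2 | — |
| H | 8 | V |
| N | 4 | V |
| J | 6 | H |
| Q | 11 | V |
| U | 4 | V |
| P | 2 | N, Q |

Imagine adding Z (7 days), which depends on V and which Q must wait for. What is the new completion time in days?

Originally the schedule takes 16 days.
With Z inserted, Q now waits for max(V, Z).
New critical path: V→Z→Q→P = 2+7+11+2 = 22 ⇒ 22 days.

22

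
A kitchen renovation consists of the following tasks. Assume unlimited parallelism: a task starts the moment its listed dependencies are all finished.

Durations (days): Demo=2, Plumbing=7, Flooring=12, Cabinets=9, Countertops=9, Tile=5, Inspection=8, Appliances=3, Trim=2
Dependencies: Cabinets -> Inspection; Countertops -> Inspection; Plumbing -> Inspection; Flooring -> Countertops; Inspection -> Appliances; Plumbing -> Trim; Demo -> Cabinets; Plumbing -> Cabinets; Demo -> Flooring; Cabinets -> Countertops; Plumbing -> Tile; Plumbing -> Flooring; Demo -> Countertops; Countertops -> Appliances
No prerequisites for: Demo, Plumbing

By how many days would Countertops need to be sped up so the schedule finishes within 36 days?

3

Current finish: 39 days; target: 36.
Countertops is on every critical path, so each day cut from Countertops cuts the finish by one (this holds down to a finish of 31).
Need 39 − 36 = 3 days off Countertops → Countertops becomes 6 days, finish becomes 36.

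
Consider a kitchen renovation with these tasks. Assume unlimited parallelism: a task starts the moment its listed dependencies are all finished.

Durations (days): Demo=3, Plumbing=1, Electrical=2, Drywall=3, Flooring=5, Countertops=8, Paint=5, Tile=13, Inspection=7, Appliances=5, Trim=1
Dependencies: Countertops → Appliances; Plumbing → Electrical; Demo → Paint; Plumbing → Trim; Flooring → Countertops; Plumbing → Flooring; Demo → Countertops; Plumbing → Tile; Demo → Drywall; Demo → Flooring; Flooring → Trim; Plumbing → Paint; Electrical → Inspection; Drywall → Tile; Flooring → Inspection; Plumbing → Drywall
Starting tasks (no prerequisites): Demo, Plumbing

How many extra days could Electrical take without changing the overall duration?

11

The longest chain is Demo→Flooring→Countertops→Appliances = 3+5+8+5 = 21; overall finish 21 days.
The longest chain containing Electrical totals 10 days.
Slack of Electrical = 12 − 1 = 11 days.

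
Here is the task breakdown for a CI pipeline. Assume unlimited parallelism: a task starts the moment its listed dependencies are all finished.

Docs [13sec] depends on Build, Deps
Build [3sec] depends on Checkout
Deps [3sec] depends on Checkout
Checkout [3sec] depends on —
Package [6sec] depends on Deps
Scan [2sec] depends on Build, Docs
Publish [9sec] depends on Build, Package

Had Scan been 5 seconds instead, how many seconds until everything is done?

24

Critical path before the change: Checkout→Deps→Docs→Scan = 3+3+13+2 = 21 giving 21 seconds.
Scan is on the critical path; changing it to 5 makes that path 24 seconds.
No other chain overtakes it, so the finish is 24 seconds.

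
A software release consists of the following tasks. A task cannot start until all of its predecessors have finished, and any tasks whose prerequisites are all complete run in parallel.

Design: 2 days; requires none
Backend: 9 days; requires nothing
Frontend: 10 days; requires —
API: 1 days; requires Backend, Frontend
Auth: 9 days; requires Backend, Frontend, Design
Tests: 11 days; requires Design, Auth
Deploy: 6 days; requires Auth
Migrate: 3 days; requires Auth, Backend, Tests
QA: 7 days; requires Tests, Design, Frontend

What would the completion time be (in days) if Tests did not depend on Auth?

25

Original critical path: Frontend→Auth→Tests→QA = 10+9+11+7 = 37 ⇒ 37 days.
Without Auth→Tests, Tests's earliest start moves from 19 to 2.
New critical path: Frontend→Auth→Deploy = 10+9+6 = 25 ⇒ 25 days.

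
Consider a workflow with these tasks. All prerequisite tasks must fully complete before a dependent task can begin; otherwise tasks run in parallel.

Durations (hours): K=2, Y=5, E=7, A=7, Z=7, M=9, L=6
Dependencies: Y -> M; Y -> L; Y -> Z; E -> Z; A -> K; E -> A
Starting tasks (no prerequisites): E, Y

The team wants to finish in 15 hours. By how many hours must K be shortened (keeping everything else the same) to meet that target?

1

Current finish: 16 hours; target: 15.
K is on every critical path, so each hour cut from K cuts the finish by one (this holds down to a finish of 15).
Need 16 − 15 = 1 hour off K → K becomes 1 hour, finish becomes 15.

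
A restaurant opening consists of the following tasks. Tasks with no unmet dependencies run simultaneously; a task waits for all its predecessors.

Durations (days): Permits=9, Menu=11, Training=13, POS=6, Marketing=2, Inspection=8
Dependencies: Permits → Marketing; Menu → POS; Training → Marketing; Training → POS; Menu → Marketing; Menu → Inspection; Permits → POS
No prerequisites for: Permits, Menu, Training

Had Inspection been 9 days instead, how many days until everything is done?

As given, the longest chain is Menu→Inspection = 11+8 = 19, so the finish is 19 days.
Inspection is on the critical path; changing it to 9 makes that path 20 days.
The critical path is still Menu→Inspection; finish is now 20 days.

20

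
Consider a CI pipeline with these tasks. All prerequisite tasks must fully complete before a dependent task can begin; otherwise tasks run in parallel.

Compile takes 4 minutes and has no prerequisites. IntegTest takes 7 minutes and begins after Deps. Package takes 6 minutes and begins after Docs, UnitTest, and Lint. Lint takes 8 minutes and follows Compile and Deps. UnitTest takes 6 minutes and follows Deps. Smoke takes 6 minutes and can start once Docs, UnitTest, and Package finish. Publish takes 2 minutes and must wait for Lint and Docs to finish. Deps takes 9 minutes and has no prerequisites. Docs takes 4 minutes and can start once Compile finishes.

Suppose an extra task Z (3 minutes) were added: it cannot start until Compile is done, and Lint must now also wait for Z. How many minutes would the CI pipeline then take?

Originally the CI pipeline takes 29 minutes.
With Z inserted, Lint now waits for max(Compile, Deps, Z).
New critical path: Deps→Lint→Package→Smoke = 9+8+6+6 = 29 ⇒ 29 minutes.

29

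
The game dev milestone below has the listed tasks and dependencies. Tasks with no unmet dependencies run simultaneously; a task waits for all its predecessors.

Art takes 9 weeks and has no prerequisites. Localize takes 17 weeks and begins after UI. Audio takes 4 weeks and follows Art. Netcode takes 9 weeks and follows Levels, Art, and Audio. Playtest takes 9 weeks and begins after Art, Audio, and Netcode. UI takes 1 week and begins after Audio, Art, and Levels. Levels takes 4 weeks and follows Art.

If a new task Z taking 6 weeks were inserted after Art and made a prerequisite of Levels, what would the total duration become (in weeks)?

Originally the job takes 31 weeks.
With Z inserted, Levels now waits for max(Art, Z).
New critical path: Art→Z→Levels→UI→Localize = 9+6+4+1+17 = 37 ⇒ 37 weeks.

37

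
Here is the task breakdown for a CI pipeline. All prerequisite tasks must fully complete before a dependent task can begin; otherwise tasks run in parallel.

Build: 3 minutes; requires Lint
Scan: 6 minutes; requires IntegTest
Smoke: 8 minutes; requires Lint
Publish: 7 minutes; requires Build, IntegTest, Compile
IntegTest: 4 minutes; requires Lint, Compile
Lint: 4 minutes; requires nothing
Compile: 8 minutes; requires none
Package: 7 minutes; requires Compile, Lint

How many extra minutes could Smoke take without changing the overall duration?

Compile→IntegTest→Publish = 8+4+7 = 19 sets the makespan at 19 minutes.
Longest path through Smoke: 12 minutes (earliest finish 12, latest finish 19).
Float = 19 − 12 = 7.

7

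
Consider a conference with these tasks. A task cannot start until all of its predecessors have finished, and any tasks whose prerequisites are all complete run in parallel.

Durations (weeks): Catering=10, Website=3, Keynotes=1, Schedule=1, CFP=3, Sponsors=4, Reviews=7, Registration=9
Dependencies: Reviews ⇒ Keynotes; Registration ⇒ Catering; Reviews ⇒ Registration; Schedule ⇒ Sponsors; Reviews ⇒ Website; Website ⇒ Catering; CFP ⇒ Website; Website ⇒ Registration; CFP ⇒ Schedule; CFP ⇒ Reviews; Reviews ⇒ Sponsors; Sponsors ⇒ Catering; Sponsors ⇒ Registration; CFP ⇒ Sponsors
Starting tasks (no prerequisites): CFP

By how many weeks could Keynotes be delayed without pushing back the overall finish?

22

Critical path: CFP→Reviews→Sponsors→Registration→Catering = 3+7+4+9+10 = 33, so the finish is 33 weeks.
Keynotes finishes as early as 11 and must finish by 33.
So Keynotes can slip 33 − 11 = 22 weeks.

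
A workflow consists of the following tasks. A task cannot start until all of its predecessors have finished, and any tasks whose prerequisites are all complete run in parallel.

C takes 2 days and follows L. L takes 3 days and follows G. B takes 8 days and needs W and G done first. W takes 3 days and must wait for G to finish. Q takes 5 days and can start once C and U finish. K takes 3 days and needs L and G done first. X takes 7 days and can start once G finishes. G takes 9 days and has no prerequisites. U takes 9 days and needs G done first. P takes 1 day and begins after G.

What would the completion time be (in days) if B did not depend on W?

23

Original critical path: G→U→Q = 9+9+5 = 23 ⇒ 23 days.
Without W→B, B's earliest start moves from 12 to 9.
The longest chain is now G→U→Q = 9+9+5 = 23, so the job takes 23 days.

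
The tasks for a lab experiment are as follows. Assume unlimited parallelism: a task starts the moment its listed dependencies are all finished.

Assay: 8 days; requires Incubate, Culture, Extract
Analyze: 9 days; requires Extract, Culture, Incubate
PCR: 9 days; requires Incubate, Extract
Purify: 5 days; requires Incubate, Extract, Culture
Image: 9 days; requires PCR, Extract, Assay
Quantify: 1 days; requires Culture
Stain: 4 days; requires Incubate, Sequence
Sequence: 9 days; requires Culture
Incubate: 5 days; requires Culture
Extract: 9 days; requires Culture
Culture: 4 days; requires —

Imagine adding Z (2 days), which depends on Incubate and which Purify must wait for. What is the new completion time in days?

31

Originally the lab experiment takes 31 days.
With Z inserted, Purify now waits for max(Incubate, Extract, Culture, Z).
New critical path: Culture→Extract→PCR→Image = 4+9+9+9 = 31 ⇒ 31 days.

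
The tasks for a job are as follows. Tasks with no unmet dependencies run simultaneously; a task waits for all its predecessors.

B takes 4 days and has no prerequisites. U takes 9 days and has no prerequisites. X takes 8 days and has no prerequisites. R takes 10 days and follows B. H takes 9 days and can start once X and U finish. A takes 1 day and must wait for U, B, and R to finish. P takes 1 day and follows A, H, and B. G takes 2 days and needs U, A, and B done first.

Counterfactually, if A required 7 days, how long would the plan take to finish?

23

As given, the longest chain is U→H→P = 9+9+1 = 19, so the finish is 19 days.
A has 2 days of float (longest path through it is 17).
The binding chain switches to B→R→A→G = 4+10+7+2 = 23; finish 23 days.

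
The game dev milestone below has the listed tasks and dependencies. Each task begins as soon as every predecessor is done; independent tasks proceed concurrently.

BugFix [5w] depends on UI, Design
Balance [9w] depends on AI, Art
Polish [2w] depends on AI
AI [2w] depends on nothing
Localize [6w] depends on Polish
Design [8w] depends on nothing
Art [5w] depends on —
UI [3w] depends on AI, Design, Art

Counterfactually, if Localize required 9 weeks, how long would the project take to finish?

The binding path is Design→UI→BugFix = 8+3+5 = 16; finish at 16 weeks.
The longest path through Localize is only 10 weeks, so Localize has float 6.
That remains the longest chain; total 16 weeks.

16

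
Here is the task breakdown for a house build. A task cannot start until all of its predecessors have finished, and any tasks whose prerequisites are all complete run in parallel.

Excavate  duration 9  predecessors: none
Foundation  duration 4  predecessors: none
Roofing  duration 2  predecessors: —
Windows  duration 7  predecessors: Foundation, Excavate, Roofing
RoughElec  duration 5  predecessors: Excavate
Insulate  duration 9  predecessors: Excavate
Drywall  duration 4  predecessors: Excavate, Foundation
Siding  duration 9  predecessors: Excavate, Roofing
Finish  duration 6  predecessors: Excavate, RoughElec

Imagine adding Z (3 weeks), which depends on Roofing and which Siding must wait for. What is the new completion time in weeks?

Originally the schedule takes 20 weeks.
With Z inserted, Siding now waits for max(Excavate, Roofing, Z).
New critical path: Excavate→RoughElec→Finish = 9+5+6 = 20 ⇒ 20 weeks.

20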